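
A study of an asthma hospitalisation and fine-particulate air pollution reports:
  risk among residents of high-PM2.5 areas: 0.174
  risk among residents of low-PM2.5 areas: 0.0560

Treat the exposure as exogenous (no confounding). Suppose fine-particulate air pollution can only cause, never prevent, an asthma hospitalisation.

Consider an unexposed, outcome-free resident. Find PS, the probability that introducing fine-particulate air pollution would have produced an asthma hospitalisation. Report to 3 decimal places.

Let p₁ = 0.174, p₀ = 0.056.
Under exogeneity and monotonicity, PS = (p₁ − p₀) / (1 − p₀).
PS = (0.174 − 0.056) / (1 − 0.056) = 0.118 / 0.944 ≈ 0.1250

PS ≈ 0.125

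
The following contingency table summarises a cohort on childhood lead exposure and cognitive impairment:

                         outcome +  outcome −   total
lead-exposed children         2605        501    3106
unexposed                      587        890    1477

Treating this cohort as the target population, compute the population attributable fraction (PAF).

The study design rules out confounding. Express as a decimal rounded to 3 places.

PAF ≈ 0.429

p₁ = P(outcome | exposed) = 2605/3106 = 0.8387
p₀ = P(outcome | unexposed) = 587/1477 = 0.39743
Exposure prevalence π = 3106/4583 = 0.67772; overall risk P(Y=1) = 0.69649.
Under exogeneity, PAF = [P(Y=1) − p₀]/P(Y=1).
PAF = (0.69649 − 0.39743) / 0.69649 ≈ 0.4294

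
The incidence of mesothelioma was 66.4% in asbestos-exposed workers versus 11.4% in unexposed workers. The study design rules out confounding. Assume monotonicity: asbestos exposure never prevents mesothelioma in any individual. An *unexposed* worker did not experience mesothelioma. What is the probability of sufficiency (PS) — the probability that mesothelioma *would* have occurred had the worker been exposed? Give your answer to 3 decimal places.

p₁ = 0.664, p₀ = 0.114.
Under exogeneity and monotonicity, PS = (p₁ − p₀) / (1 − p₀).
PS = (0.664 − 0.114) / (1 − 0.114) = 0.55 / 0.886 ≈ 0.6208

PS ≈ 0.621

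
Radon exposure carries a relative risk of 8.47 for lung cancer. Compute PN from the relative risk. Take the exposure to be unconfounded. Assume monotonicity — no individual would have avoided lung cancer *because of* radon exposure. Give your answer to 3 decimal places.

Under exogeneity and monotonicity, PN = (RR − 1) / RR = 1 − 1/RR.
PN = (8.47 − 1) / 8.47 = 7.47 / 8.47 ≈ 0.8819

PN ≈ 0.882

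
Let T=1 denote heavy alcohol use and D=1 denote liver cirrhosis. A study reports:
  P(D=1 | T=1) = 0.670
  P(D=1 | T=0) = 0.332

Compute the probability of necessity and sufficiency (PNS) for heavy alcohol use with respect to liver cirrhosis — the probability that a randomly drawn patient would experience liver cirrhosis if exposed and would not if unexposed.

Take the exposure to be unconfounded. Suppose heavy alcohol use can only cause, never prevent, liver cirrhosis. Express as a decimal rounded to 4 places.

Let p₁ = 0.67, p₀ = 0.332.
Under exogeneity and monotonicity, PNS = p₁ − p₀.
PNS = 0.67 − 0.332 = 0.338

PNS ≈ 0.3380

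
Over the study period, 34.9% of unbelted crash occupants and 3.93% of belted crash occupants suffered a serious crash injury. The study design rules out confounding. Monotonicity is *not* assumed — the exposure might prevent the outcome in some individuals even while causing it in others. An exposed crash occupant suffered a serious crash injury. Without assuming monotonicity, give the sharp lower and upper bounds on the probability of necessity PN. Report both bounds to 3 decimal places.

p₁ = 0.349, p₀ = 0.0393.
Under exogeneity alone the bounds on PN are max{0,(p₁−p₀)/p₁} ≤ PN ≤ min{1,(1−p₀)/p₁}.
  lower = (p₁ − p₀)/p₁ = 0.3097 / 0.349 ≈ 0.8874
  upper = min{1, (1 − p₀)/p₁} = 0.9607 / 0.349 ≈ 2.7527 → capped at 1

0.887 ≤ PN ≤ 1.000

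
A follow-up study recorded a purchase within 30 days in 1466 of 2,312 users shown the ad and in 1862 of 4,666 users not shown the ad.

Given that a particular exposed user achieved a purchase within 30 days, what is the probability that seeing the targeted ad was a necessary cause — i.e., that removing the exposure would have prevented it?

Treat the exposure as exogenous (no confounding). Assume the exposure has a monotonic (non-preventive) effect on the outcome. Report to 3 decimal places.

p₁ = P(outcome | exposed) = 1466/2312 = 0.63408
p₀ = P(outcome | unexposed) = 1862/4666 = 0.39906
Under exogeneity and monotonicity, PN = (p₁ − p₀) / p₁.
PN = (0.63408 − 0.39906) / 0.63408 = 0.23503 / 0.63408 ≈ 0.3707

PN ≈ 0.371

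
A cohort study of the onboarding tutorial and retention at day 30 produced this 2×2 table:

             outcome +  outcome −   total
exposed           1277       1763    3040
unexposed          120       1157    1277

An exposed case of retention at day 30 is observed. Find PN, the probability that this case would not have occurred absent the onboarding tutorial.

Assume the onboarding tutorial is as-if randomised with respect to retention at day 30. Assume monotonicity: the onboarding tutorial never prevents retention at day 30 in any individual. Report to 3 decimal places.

PN ≈ 0.776

p₁ = P(outcome | exposed) = 1277/3040 = 0.42007
p₀ = P(outcome | unexposed) = 120/1277 = 0.09397
Under exogeneity and monotonicity, PN = (p₁ − p₀)/p₁.
PN = (0.42007 − 0.09397) / 0.42007 ≈ 0.7763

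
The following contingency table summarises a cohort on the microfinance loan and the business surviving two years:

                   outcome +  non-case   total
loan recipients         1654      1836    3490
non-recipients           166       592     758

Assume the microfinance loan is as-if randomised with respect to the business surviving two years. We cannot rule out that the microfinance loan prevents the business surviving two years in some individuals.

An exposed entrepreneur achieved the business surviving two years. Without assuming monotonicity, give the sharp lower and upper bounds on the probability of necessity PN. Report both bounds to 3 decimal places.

p₁ = P(outcome | exposed) = 1654/3490 = 0.47393
p₀ = P(outcome | unexposed) = 166/758 = 0.219
Under exogeneity alone the bounds on PN are max{0,(p₁−p₀)/p₁} ≤ PN ≤ min{1,(1−p₀)/p₁}.
  lower = (p₁ − p₀)/p₁ = 0.25493 / 0.47393 ≈ 0.5379
  upper = min{1, (1 − p₀)/p₁} = 0.781 / 0.47393 ≈ 1.6479 → capped at 1

0.538 ≤ PN ≤ 1.000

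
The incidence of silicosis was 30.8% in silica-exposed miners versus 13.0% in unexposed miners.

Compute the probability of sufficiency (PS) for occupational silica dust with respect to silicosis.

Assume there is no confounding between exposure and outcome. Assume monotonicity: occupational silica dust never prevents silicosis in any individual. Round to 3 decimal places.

PS ≈ 0.205

p₁ = 0.308, p₀ = 0.13.
Under exogeneity and monotonicity, PS = (p₁ − p₀) / (1 − p₀).
PS = (0.308 − 0.13) / (1 − 0.13) = 0.178 / 0.87 ≈ 0.2046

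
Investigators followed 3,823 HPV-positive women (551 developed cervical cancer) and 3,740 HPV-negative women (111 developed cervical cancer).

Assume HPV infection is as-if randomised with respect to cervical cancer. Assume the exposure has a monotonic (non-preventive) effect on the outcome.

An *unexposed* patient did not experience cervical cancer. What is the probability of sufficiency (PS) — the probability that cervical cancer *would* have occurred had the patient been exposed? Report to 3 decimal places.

p₁ = P(outcome | exposed) = 551/3823 = 0.14413
p₀ = P(outcome | unexposed) = 111/3740 = 0.029679
Under exogeneity and monotonicity, PS = (p₁ − p₀) / (1 − p₀).
PS = (0.14413 − 0.029679) / (1 − 0.029679) = 0.11445 / 0.97032 ≈ 0.1179

PS ≈ 0.118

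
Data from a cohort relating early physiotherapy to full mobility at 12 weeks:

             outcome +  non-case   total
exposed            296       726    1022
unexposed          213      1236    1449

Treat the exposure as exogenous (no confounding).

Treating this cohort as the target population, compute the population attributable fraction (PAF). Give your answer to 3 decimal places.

PAF ≈ 0.286

p₁ = P(outcome | exposed) = 296/1022 = 0.28963
p₀ = P(outcome | unexposed) = 213/1449 = 0.147
Exposure prevalence π = 1022/2471 = 0.4136; overall risk P(Y=1) = 0.20599.
Under exogeneity, PAF = [P(Y=1) − p₀]/P(Y=1).
PAF = (0.20599 − 0.147) / 0.20599 ≈ 0.2864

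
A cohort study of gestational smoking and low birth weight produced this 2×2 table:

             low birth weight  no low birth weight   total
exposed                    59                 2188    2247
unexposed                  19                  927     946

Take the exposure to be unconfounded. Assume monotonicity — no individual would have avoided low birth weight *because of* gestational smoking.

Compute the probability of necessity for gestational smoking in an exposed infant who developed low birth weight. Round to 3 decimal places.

PN ≈ 0.235

p₁ = P(outcome | exposed) = 59/2247 = 0.026257
p₀ = P(outcome | unexposed) = 19/946 = 0.020085
Under exogeneity and monotonicity, PN = (p₁ − p₀)/p₁.
PN = (0.026257 − 0.020085) / 0.026257 ≈ 0.2351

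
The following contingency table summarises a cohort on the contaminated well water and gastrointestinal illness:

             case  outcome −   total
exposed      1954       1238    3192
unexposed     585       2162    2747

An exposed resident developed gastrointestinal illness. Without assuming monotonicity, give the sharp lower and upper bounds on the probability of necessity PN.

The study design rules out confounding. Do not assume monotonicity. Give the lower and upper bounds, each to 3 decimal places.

0.652 ≤ PN ≤ 1.000

p₁ = P(outcome | exposed) = 1954/3192 = 0.61216
p₀ = P(outcome | unexposed) = 585/2747 = 0.21296
Under exogeneity alone the bounds on PN are max{0,(p₁−p₀)/p₁} ≤ PN ≤ min{1,(1−p₀)/p₁}.
  lower = (p₁ − p₀)/p₁ = 0.3992 / 0.61216 ≈ 0.6521
  upper = min{1, (1 − p₀)/p₁} = 0.78704 / 0.61216 ≈ 1.2857 → capped at 1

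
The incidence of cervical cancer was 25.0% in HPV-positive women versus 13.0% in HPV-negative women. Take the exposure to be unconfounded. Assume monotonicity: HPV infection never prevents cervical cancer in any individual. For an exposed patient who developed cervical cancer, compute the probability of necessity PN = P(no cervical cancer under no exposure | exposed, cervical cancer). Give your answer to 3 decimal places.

p₁ = 0.25, p₀ = 0.13.
Under exogeneity and monotonicity, PN = (p₁ − p₀) / p₁.
PN = (0.25 − 0.13) / 0.25 = 0.12 / 0.25 ≈ 0.4800

PN ≈ 0.480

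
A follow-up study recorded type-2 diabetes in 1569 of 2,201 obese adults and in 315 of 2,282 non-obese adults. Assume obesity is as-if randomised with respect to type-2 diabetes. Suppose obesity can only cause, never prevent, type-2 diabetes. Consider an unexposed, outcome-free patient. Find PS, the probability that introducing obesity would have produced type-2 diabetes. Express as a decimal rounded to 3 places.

PS ≈ 0.667

p₁ = P(outcome | exposed) = 1569/2201 = 0.71286
p₀ = P(outcome | unexposed) = 315/2282 = 0.13804
Under exogeneity and monotonicity, PS = (p₁ − p₀) / (1 − p₀).
PS = (0.71286 − 0.13804) / (1 − 0.13804) = 0.57482 / 0.86196 ≈ 0.6669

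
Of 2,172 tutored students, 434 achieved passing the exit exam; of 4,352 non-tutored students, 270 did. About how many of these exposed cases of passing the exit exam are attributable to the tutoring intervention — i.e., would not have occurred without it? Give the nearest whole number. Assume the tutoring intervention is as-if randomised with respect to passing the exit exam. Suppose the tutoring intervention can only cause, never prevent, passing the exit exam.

p₁ = P(outcome | exposed) = 434/2172 = 0.19982
p₀ = P(outcome | unexposed) = 270/4352 = 0.06204
PN = (p₁ − p₀)/p₁ = (0.19982 − 0.06204) / 0.19982 ≈ 0.68951.
Attributable cases ≈ PN × (exposed cases) = 0.68951 × 434 ≈ 299.25.

about 299 cases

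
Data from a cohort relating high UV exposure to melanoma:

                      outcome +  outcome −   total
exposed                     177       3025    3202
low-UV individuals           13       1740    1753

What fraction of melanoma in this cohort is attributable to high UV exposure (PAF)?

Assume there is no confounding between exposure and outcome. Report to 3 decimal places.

p₁ = P(outcome | exposed) = 177/3202 = 0.055278
p₀ = P(outcome | unexposed) = 13/1753 = 0.0074159
Exposure prevalence π = 3202/4955 = 0.64622; overall risk P(Y=1) = 0.038345.
Under exogeneity, PAF = [P(Y=1) − p₀]/P(Y=1).
PAF = (0.038345 − 0.0074159) / 0.038345 ≈ 0.8066

PAF ≈ 0.807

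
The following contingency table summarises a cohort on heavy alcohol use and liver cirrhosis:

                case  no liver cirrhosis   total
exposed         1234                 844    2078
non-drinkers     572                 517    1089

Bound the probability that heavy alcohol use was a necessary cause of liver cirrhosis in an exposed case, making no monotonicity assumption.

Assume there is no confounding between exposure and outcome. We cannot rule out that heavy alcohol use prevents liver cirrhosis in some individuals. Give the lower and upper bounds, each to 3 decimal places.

p₁ = P(outcome | exposed) = 1234/2078 = 0.59384
p₀ = P(outcome | unexposed) = 572/1089 = 0.52525
Under exogeneity alone the bounds on PN are max{0,(p₁−p₀)/p₁} ≤ PN ≤ min{1,(1−p₀)/p₁}.
  lower = (p₁ − p₀)/p₁ = 0.068588 / 0.59384 ≈ 0.1155
  upper = min{1, (1 − p₀)/p₁} = 0.47475 / 0.59384 ≈ 0.7995

0.115 ≤ PN ≤ 0.799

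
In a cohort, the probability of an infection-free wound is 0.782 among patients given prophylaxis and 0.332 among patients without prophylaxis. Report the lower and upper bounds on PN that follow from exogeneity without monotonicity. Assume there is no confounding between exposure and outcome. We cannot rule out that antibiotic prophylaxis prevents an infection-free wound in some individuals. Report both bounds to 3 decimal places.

0.575 ≤ PN ≤ 0.854

Let p₁ = 0.782, p₀ = 0.332.
Under exogeneity alone the bounds on PN are max{0,(p₁−p₀)/p₁} ≤ PN ≤ min{1,(1−p₀)/p₁}.
  lower = (p₁ − p₀)/p₁ = 0.45 / 0.782 ≈ 0.5754
  upper = min{1, (1 − p₀)/p₁} = 0.668 / 0.782 ≈ 0.8542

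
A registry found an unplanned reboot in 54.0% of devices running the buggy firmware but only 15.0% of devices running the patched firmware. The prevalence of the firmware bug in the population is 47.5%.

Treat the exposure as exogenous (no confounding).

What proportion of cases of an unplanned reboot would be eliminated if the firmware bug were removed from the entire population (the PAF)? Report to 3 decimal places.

PAF ≈ 0.553

p₁ = 0.54, p₀ = 0.15.
Overall risk P(Y=1) = π·p₁ + (1−π)·p₀ = 0.475×0.54 + 0.525×0.15 = 0.33525.
Under exogeneity, PAF = [P(Y=1) − p₀] / P(Y=1).
PAF = (0.33525 − 0.15) / 0.33525 ≈ 0.5526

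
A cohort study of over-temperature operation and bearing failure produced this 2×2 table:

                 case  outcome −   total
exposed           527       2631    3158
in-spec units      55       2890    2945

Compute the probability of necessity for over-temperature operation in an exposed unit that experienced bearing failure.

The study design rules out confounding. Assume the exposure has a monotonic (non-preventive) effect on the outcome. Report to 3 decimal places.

p₁ = P(outcome | exposed) = 527/3158 = 0.16688
p₀ = P(outcome | unexposed) = 55/2945 = 0.018676
Under exogeneity and monotonicity, PN = (p₁ − p₀) / p₁.
PN = (0.16688 − 0.018676) / 0.16688 = 0.1482 / 0.16688 ≈ 0.8881

PN ≈ 0.888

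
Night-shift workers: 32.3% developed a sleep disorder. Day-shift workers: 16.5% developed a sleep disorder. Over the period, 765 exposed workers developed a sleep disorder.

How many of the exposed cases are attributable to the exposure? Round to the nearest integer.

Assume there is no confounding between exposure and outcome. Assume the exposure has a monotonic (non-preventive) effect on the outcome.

p₁ = 0.323, p₀ = 0.165.
PN = (p₁ − p₀)/p₁ = (0.323 − 0.165) / 0.323 ≈ 0.48916.
Attributable cases ≈ PN × (exposed cases) = 0.48916 × 765 ≈ 374.21.

about 374 cases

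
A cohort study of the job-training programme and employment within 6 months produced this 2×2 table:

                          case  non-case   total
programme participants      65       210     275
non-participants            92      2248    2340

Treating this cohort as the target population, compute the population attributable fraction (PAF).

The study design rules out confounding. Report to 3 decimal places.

p₁ = P(outcome | exposed) = 65/275 = 0.23636
p₀ = P(outcome | unexposed) = 92/2340 = 0.039316
Exposure prevalence π = 275/2615 = 0.10516; overall risk P(Y=1) = 0.060038.
Under exogeneity, PAF = [P(Y=1) − p₀]/P(Y=1).
PAF = (0.060038 − 0.039316) / 0.060038 ≈ 0.3451

PAF ≈ 0.345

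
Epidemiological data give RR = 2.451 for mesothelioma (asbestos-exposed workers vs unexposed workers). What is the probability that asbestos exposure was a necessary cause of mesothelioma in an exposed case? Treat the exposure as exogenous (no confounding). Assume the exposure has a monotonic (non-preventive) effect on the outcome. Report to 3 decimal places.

Under exogeneity and monotonicity, PN = (RR − 1) / RR = 1 − 1/RR.
PN = (2.451 − 1) / 2.451 = 1.451 / 2.451 ≈ 0.5920

PN ≈ 0.592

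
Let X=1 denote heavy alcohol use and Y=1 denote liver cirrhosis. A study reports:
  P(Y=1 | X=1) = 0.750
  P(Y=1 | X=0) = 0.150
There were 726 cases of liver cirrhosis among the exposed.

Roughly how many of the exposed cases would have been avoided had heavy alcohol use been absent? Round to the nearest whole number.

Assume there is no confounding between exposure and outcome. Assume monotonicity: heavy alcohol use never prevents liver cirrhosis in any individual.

Let p₁ = 0.75, p₀ = 0.15.
PN = (p₁ − p₀)/p₁ = (0.75 − 0.15) / 0.75 ≈ 0.80000.
Attributable cases ≈ PN × (exposed cases) = 0.80000 × 726 ≈ 580.80.

about 581 cases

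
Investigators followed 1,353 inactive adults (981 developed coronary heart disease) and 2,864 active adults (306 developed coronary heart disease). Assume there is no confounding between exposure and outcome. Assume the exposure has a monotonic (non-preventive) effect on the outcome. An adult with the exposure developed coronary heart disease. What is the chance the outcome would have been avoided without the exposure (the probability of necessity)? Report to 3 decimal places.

p₁ = P(outcome | exposed) = 981/1353 = 0.72506
p₀ = P(outcome | unexposed) = 306/2864 = 0.10684
Under exogeneity and monotonicity, PN = (p₁ − p₀) / p₁.
PN = (0.72506 − 0.10684) / 0.72506 = 0.61821 / 0.72506 ≈ 0.8526

PN ≈ 0.853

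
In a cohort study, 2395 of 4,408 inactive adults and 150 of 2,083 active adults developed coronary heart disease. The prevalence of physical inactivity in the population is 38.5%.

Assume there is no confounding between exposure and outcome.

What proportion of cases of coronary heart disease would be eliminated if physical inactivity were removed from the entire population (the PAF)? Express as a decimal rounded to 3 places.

p₁ = P(outcome | exposed) = 2395/4408 = 0.54333
p₀ = P(outcome | unexposed) = 150/2083 = 0.072012
Overall risk P(Y=1) = π·p₁ + (1−π)·p₀ = 0.385×0.54333 + 0.615×0.072012 = 0.25347.
Under exogeneity, PAF = [P(Y=1) − p₀] / P(Y=1).
PAF = (0.25347 − 0.072012) / 0.25347 ≈ 0.7159

PAF ≈ 0.716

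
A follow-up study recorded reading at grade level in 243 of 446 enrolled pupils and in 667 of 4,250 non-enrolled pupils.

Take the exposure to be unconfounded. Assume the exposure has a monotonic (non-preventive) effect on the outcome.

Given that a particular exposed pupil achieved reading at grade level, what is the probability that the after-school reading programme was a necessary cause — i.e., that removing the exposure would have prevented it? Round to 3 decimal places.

p₁ = P(outcome | exposed) = 243/446 = 0.54484
p₀ = P(outcome | unexposed) = 667/4250 = 0.15694
Under exogeneity and monotonicity, PN = (p₁ − p₀) / p₁.
PN = (0.54484 − 0.15694) / 0.54484 = 0.3879 / 0.54484 ≈ 0.7120

PN ≈ 0.712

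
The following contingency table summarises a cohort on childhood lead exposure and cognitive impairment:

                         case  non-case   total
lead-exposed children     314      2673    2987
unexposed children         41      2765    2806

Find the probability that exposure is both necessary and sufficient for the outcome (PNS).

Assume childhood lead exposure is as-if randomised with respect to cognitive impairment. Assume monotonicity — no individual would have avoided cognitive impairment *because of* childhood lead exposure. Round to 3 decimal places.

PNS ≈ 0.091

p₁ = P(outcome | exposed) = 314/2987 = 0.10512
p₀ = P(outcome | unexposed) = 41/2806 = 0.014612
Under exogeneity and monotonicity, PNS = p₁ − p₀.
PNS = 0.10512 − 0.014612 = 0.090511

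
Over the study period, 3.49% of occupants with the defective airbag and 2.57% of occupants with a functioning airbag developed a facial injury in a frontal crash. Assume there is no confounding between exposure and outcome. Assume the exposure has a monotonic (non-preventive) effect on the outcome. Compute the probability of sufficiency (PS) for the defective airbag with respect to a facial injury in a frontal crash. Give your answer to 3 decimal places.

PS ≈ 0.009

p₁ = 0.0349, p₀ = 0.0257.
Under exogeneity and monotonicity, PS = (p₁ − p₀) / (1 − p₀).
PS = (0.0349 − 0.0257) / (1 − 0.0257) = 0.0092 / 0.9743 ≈ 0.0094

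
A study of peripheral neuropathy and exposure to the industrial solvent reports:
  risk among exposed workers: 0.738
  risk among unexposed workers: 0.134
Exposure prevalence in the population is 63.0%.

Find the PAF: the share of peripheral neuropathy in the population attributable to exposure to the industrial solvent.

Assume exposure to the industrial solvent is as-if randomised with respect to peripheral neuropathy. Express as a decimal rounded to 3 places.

PAF ≈ 0.740

Let p₁ = 0.738, p₀ = 0.134.
Overall risk P(Y=1) = π·p₁ + (1−π)·p₀ = 0.63×0.738 + 0.37×0.134 = 0.51452.
Under exogeneity, PAF = [P(Y=1) − p₀] / P(Y=1).
PAF = (0.51452 − 0.134) / 0.51452 ≈ 0.7396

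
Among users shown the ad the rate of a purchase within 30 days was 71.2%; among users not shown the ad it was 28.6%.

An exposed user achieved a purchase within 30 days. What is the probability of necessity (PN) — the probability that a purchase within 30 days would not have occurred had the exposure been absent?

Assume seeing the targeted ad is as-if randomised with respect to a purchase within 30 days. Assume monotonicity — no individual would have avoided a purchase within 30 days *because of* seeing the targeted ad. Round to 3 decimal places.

PN ≈ 0.598

p₁ = 0.712, p₀ = 0.286.
Under exogeneity and monotonicity, PN = (p₁ − p₀) / p₁.
PN = (0.712 − 0.286) / 0.712 = 0.426 / 0.712 ≈ 0.5983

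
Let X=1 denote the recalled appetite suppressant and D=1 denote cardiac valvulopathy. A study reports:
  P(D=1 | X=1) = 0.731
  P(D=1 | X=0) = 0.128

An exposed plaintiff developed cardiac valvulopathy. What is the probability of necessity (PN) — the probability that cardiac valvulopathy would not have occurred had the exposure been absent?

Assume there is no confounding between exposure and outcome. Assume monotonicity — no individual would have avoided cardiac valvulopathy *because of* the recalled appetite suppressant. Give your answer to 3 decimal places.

Let p₁ = 0.731, p₀ = 0.128.
Under exogeneity and monotonicity, PN = (p₁ − p₀) / p₁.
PN = (0.731 − 0.128) / 0.731 = 0.603 / 0.731 ≈ 0.8249

PN ≈ 0.825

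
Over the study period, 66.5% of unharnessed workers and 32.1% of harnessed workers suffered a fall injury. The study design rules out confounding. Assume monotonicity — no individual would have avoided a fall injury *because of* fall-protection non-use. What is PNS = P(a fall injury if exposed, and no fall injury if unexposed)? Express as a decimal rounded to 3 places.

p₁ = 0.665, p₀ = 0.321.
Under exogeneity and monotonicity, PNS = p₁ − p₀.
PNS = 0.665 − 0.321 = 0.344

PNS ≈ 0.344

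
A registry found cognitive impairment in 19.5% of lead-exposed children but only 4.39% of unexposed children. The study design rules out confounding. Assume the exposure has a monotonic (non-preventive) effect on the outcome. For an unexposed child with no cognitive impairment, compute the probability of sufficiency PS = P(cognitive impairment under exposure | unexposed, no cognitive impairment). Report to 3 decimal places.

PS ≈ 0.158

p₁ = 0.195, p₀ = 0.0439.
Under exogeneity and monotonicity, PS = (p₁ − p₀) / (1 − p₀).
PS = (0.195 − 0.0439) / (1 − 0.0439) = 0.1511 / 0.9561 ≈ 0.1580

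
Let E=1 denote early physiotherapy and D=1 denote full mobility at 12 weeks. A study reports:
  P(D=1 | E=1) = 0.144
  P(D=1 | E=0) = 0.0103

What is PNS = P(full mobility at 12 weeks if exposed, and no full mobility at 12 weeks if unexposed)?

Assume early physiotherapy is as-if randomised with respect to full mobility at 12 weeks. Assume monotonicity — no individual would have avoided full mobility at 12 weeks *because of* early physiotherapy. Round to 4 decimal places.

Let p₁ = 0.144, p₀ = 0.0103.
Under exogeneity and monotonicity, PNS = p₁ − p₀.
PNS = 0.144 − 0.0103 = 0.1337

PNS ≈ 0.1337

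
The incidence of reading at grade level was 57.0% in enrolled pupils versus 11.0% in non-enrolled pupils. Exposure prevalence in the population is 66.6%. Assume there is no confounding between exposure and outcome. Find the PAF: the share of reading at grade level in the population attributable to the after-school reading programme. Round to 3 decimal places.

p₁ = 0.57, p₀ = 0.11.
Overall risk P(Y=1) = π·p₁ + (1−π)·p₀ = 0.666×0.57 + 0.334×0.11 = 0.41636.
Under exogeneity, PAF = [P(Y=1) − p₀] / P(Y=1).
PAF = (0.41636 − 0.11) / 0.41636 ≈ 0.7358

PAF ≈ 0.736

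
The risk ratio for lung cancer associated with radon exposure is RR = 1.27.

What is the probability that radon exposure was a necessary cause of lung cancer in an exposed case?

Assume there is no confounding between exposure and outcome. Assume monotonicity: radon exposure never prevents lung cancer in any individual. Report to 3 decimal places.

Under exogeneity and monotonicity, PN = (RR − 1) / RR = 1 − 1/RR.
PN = (1.27 − 1) / 1.27 = 0.27 / 1.27 ≈ 0.2126

PN ≈ 0.213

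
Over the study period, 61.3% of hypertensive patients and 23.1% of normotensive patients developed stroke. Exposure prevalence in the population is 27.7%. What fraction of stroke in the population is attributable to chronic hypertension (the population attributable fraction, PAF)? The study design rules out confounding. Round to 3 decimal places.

PAF ≈ 0.314

p₁ = 0.613, p₀ = 0.231.
Overall risk P(Y=1) = π·p₁ + (1−π)·p₀ = 0.277×0.613 + 0.723×0.231 = 0.33681.
Under exogeneity, PAF = [P(Y=1) − p₀] / P(Y=1).
PAF = (0.33681 − 0.231) / 0.33681 ≈ 0.3142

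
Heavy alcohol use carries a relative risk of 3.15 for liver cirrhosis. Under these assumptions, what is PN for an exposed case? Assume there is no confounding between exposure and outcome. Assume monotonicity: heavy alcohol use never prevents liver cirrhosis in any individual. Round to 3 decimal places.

Under exogeneity and monotonicity, PN = (RR − 1) / RR = 1 − 1/RR.
PN = (3.15 − 1) / 3.15 = 2.15 / 3.15 ≈ 0.6825

PN ≈ 0.683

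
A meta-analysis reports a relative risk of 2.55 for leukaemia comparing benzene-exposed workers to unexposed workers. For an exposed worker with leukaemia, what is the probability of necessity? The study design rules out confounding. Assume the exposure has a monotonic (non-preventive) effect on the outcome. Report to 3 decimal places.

PN ≈ 0.608

Under exogeneity and monotonicity, PN = (RR − 1) / RR = 1 − 1/RR.
PN = (2.55 − 1) / 2.55 = 1.55 / 2.55 ≈ 0.6078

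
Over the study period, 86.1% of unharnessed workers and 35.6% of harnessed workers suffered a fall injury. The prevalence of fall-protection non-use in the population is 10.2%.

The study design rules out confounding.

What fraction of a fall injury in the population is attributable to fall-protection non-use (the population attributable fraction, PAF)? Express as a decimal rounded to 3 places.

PAF ≈ 0.126

p₁ = 0.861, p₀ = 0.356.
Overall risk P(Y=1) = π·p₁ + (1−π)·p₀ = 0.102×0.861 + 0.898×0.356 = 0.40751.
Under exogeneity, PAF = [P(Y=1) − p₀] / P(Y=1).
PAF = (0.40751 − 0.356) / 0.40751 ≈ 0.1264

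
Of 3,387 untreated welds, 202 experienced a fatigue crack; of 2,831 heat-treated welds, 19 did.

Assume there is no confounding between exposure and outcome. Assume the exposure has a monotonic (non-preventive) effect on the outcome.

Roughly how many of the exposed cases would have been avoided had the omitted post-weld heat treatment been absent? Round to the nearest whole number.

about 179 cases

p₁ = P(outcome | exposed) = 202/3387 = 0.05964
p₀ = P(outcome | unexposed) = 19/2831 = 0.0067114
PN = (p₁ − p₀)/p₁ = (0.05964 − 0.0067114) / 0.05964 ≈ 0.88747.
Attributable cases ≈ PN × (exposed cases) = 0.88747 × 202 ≈ 179.27.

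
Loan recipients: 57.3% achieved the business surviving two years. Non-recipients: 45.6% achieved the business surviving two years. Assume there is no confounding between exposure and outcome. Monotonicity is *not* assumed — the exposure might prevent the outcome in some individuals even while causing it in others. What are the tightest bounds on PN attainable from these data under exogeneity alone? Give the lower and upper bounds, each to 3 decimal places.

0.204 ≤ PN ≤ 0.949

p₁ = 0.573, p₀ = 0.456.
Under exogeneity alone the bounds on PN are max{0,(p₁−p₀)/p₁} ≤ PN ≤ min{1,(1−p₀)/p₁}.
  lower = (p₁ − p₀)/p₁ = 0.117 / 0.573 ≈ 0.2042
  upper = min{1, (1 − p₀)/p₁} = 0.544 / 0.573 ≈ 0.9494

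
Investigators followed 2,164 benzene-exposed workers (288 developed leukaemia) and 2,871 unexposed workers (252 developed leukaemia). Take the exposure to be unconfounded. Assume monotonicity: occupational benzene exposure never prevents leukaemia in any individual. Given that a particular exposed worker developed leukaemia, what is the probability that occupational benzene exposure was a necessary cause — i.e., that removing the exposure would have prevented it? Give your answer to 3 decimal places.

p₁ = P(outcome | exposed) = 288/2164 = 0.13309
p₀ = P(outcome | unexposed) = 252/2871 = 0.087774
Under exogeneity and monotonicity, PN = (p₁ − p₀) / p₁.
PN = (0.13309 − 0.087774) / 0.13309 = 0.045313 / 0.13309 ≈ 0.3405

PN ≈ 0.340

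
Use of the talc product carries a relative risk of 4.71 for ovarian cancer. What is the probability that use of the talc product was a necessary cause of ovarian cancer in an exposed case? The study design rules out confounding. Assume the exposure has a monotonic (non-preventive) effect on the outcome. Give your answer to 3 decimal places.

Under exogeneity and monotonicity, PN = (RR − 1) / RR = 1 − 1/RR.
PN = (4.71 − 1) / 4.71 = 3.71 / 4.71 ≈ 0.7877

PN ≈ 0.788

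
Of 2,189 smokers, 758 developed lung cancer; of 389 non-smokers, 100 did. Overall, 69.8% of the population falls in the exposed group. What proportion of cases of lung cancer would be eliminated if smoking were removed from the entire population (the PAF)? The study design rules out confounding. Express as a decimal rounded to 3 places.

p₁ = P(outcome | exposed) = 758/2189 = 0.34628
p₀ = P(outcome | unexposed) = 100/389 = 0.25707
Overall risk P(Y=1) = π·p₁ + (1−π)·p₀ = 0.698×0.34628 + 0.302×0.25707 = 0.31934.
Under exogeneity, PAF = [P(Y=1) − p₀] / P(Y=1).
PAF = (0.31934 − 0.25707) / 0.31934 ≈ 0.1950

PAF ≈ 0.195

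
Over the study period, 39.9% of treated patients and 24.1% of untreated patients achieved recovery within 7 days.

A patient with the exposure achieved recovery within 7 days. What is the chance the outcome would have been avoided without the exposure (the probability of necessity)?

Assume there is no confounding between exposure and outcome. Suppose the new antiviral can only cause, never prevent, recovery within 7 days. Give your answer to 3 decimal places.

p₁ = 0.399, p₀ = 0.241.
Under exogeneity and monotonicity, PN = (p₁ − p₀) / p₁.
PN = (0.399 − 0.241) / 0.399 = 0.158 / 0.399 ≈ 0.3960

PN ≈ 0.396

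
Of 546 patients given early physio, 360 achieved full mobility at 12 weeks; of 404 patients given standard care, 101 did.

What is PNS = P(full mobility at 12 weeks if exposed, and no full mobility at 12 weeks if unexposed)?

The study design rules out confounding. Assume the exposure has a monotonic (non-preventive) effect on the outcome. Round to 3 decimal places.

p₁ = P(outcome | exposed) = 360/546 = 0.65934
p₀ = P(outcome | unexposed) = 101/404 = 0.25
Under exogeneity and monotonicity, PNS = p₁ − p₀.
PNS = 0.65934 − 0.25 = 0.40934

PNS ≈ 0.409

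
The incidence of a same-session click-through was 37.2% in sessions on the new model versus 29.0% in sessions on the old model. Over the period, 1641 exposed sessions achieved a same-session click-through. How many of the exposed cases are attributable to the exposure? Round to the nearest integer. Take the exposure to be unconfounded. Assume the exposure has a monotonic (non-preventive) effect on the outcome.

about 362 cases

p₁ = 0.372, p₀ = 0.29.
PN = (p₁ − p₀)/p₁ = (0.372 − 0.29) / 0.372 ≈ 0.22043.
Attributable cases ≈ PN × (exposed cases) = 0.22043 × 1641 ≈ 361.73.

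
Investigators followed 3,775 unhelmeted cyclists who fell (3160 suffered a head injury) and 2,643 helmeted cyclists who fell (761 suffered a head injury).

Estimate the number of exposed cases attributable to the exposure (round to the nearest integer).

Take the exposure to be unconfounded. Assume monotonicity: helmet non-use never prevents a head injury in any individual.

about 2073 cases

p₁ = P(outcome | exposed) = 3160/3775 = 0.83709
p₀ = P(outcome | unexposed) = 761/2643 = 0.28793
PN = (p₁ − p₀)/p₁ = (0.83709 − 0.28793) / 0.83709 ≈ 0.65603.
Attributable cases ≈ PN × (exposed cases) = 0.65603 × 3160 ≈ 2073.06.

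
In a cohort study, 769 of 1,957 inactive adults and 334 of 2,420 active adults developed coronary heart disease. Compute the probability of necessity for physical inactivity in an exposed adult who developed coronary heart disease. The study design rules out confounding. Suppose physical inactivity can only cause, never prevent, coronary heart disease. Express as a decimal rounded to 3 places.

PN ≈ 0.649

p₁ = P(outcome | exposed) = 769/1957 = 0.39295
p₀ = P(outcome | unexposed) = 334/2420 = 0.13802
Under exogeneity and monotonicity, PN = (p₁ − p₀) / p₁.
PN = (0.39295 − 0.13802) / 0.39295 = 0.25493 / 0.39295 ≈ 0.6488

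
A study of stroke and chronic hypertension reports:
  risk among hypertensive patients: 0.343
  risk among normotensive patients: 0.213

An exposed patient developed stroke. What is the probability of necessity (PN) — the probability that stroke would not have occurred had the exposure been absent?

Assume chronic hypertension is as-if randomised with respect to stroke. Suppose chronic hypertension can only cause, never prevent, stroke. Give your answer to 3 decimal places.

PN ≈ 0.379

Let p₁ = 0.343, p₀ = 0.213.
Under exogeneity and monotonicity, PN = (p₁ − p₀) / p₁.
PN = (0.343 − 0.213) / 0.343 = 0.13 / 0.343 ≈ 0.3790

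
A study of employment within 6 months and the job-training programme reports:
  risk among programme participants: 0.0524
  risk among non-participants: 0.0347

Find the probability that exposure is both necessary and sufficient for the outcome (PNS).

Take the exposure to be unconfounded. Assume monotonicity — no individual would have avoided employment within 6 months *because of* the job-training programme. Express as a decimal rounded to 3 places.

PNS ≈ 0.018

Let p₁ = 0.0524, p₀ = 0.0347.
Under exogeneity and monotonicity, PNS = p₁ − p₀.
PNS = 0.0524 − 0.0347 = 0.0177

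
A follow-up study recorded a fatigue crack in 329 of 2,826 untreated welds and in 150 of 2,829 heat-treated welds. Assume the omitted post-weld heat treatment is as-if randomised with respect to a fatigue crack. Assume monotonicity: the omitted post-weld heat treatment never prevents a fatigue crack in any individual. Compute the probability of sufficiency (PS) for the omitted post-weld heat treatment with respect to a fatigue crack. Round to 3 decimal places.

PS ≈ 0.067

p₁ = P(outcome | exposed) = 329/2826 = 0.11642
p₀ = P(outcome | unexposed) = 150/2829 = 0.053022
Under exogeneity and monotonicity, PS = (p₁ − p₀) / (1 − p₀).
PS = (0.11642 − 0.053022) / (1 − 0.053022) = 0.063397 / 0.94698 ≈ 0.0669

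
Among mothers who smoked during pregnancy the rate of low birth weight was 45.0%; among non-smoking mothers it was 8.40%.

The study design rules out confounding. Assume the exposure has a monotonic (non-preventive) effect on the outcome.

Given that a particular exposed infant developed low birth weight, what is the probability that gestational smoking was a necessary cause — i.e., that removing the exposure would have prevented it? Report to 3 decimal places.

PN ≈ 0.813

p₁ = 0.45, p₀ = 0.084.
Under exogeneity and monotonicity, PN = (p₁ − p₀) / p₁.
PN = (0.45 − 0.084) / 0.45 = 0.366 / 0.45 ≈ 0.8133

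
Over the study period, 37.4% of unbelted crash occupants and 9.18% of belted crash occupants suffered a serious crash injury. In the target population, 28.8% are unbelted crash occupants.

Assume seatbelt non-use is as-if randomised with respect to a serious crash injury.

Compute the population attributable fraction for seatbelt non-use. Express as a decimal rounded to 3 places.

PAF ≈ 0.470

p₁ = 0.374, p₀ = 0.0918.
Overall risk P(Y=1) = π·p₁ + (1−π)·p₀ = 0.288×0.374 + 0.712×0.0918 = 0.17307.
Under exogeneity, PAF = [P(Y=1) − p₀] / P(Y=1).
PAF = (0.17307 − 0.0918) / 0.17307 ≈ 0.4696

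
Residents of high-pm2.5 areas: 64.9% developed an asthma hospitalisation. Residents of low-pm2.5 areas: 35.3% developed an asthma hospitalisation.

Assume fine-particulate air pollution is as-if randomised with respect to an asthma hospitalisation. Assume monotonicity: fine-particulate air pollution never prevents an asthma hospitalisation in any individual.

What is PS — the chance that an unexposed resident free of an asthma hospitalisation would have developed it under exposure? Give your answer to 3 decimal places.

p₁ = 0.649, p₀ = 0.353.
Under exogeneity and monotonicity, PS = (p₁ − p₀) / (1 − p₀).
PS = (0.649 − 0.353) / (1 − 0.353) = 0.296 / 0.647 ≈ 0.4575

PS ≈ 0.457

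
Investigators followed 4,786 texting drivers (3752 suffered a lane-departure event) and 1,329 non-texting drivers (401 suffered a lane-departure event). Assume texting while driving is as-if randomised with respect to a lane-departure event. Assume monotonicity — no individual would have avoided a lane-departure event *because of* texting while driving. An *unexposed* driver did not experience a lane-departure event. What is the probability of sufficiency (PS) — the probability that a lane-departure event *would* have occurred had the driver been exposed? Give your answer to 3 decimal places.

PS ≈ 0.691

p₁ = P(outcome | exposed) = 3752/4786 = 0.78395
p₀ = P(outcome | unexposed) = 401/1329 = 0.30173
Under exogeneity and monotonicity, PS = (p₁ − p₀) / (1 − p₀).
PS = (0.78395 − 0.30173) / (1 − 0.30173) = 0.48222 / 0.69827 ≈ 0.6906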